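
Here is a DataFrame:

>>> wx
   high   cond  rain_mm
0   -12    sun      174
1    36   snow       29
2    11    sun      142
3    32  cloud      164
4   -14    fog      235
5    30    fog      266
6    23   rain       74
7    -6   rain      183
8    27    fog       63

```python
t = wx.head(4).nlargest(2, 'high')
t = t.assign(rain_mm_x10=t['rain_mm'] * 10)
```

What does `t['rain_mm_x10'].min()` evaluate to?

290

take first 4 rows:
   high   cond  rain_mm
0   -12    sun      174
1    36   snow       29
2    11    sun      142
3    32  cloud      164
take 2 rows with largest high:
   high   cond  rain_mm
1    36   snow       29
3    32  cloud      164
add column rain_mm_x10 = t['rain_mm'] * 10:
   high   cond  rain_mm  rain_mm_x10
1    36   snow       29          290
3    32  cloud      164         1640
min of column 'rain_mm_x10' → 290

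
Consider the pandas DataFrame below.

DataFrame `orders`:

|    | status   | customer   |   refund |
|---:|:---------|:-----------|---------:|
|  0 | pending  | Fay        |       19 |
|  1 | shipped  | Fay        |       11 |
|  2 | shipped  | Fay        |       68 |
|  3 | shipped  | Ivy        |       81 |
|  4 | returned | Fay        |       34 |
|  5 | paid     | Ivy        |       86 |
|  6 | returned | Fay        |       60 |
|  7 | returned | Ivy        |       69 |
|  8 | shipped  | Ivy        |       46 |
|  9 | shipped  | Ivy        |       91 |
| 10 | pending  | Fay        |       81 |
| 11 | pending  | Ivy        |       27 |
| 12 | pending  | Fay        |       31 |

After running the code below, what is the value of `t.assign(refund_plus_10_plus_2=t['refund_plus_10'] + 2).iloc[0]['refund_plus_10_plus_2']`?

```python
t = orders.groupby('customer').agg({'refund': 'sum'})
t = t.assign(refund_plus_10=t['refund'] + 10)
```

group by customer, sum of refund:
          refund
customer        
Fay          304
Ivy          400
add column refund_plus_10 = t['refund'] + 10:
          refund  refund_plus_10
customer                        
Fay          304             314
Ivy          400             410
add column refund_plus_10_plus_2 = t['refund_plus_10'] + 2:
          refund  refund_plus_10  refund_plus_10_plus_2
customer                                               
Fay          304             314                    316
Ivy          400             410                    412
value at position 0, column 'refund_plus_10_plus_2' → 316

316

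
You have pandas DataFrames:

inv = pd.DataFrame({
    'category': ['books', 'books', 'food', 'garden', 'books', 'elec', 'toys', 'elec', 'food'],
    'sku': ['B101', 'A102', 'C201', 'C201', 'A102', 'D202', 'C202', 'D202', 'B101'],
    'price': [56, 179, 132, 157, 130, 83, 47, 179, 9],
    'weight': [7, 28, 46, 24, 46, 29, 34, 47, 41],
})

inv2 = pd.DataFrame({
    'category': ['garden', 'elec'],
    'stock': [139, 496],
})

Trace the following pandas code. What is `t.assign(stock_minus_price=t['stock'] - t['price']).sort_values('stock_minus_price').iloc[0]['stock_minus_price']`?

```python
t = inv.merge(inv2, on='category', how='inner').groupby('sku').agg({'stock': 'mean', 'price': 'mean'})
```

-18.0

merge on 'category' (how='inner') → 3 rows:
  category   sku  price  weight  stock
0   garden  C201    157      24    139
1     elec  D202     83      29    496
2     elec  D202    179      47    496
group by sku: mean(stock), mean(price):
      stock  price
sku               
C201  139.0  157.0
D202  496.0  131.0
add column stock_minus_price = t['stock'] - t['price']:
      stock  price  stock_minus_price
sku                                  
C201  139.0  157.0              -18.0
D202  496.0  131.0              365.0
sort by stock_minus_price:
      stock  price  stock_minus_price
sku                                  
C201  139.0  157.0              -18.0
D202  496.0  131.0              365.0
So iloc[0]['stock_minus_price'] = -18.0.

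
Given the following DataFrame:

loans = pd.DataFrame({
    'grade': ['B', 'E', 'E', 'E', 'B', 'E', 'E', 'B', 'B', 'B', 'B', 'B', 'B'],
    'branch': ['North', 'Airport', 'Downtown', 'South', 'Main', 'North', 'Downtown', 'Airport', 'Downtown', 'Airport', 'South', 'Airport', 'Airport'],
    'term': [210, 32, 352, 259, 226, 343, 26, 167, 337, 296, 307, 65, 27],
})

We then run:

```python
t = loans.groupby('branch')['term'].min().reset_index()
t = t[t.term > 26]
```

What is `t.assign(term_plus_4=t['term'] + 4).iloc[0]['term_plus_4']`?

31

group by branch, min of term:
branch
Airport      27
Downtown     26
Main        226
North       210
South       259
Name: term, dtype: int64
reset_index():
     branch  term
0   Airport    27
1  Downtown    26
2      Main   226
3     North   210
4     South   259
filter rows where term > 26:
    branch  term
0  Airport    27
2     Main   226
3    North   210
4    South   259
add column term_plus_4 = t['term'] + 4:
    branch  term  term_plus_4
0  Airport    27           31
2     Main   226          230
3    North   210          214
4    South   259          263
Reading off the value at position 0, column 'term_plus_4', we get 31.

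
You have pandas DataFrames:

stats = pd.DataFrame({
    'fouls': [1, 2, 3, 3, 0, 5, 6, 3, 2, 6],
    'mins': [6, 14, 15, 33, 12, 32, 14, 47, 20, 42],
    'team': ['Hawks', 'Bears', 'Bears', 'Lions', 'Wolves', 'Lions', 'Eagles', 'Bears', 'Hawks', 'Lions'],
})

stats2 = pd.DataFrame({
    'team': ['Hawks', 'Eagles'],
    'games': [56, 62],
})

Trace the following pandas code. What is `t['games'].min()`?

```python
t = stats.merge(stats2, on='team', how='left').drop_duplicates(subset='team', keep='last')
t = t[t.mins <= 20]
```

56.0

merge on 'team' (how='left') → 10 rows:
   fouls  mins    team  games
0      1     6   Hawks   56.0
1      2    14   Bears    NaN
2      3    15   Bears    NaN
3      3    33   Lions    NaN
4      0    12  Wolves    NaN
5      5    32   Lions    NaN
6      6    14  Eagles   62.0
7      3    47   Bears    NaN
8      2    20   Hawks   56.0
9      6    42   Lions    NaN
drop duplicate team (keep=last):
   fouls  mins    team  games
4      0    12  Wolves    NaN
6      6    14  Eagles   62.0
7      3    47   Bears    NaN
8      2    20   Hawks   56.0
9      6    42   Lions    NaN
filter rows where mins <= 20:
   fouls  mins    team  games
4      0    12  Wolves    NaN
6      6    14  Eagles   62.0
8      2    20   Hawks   56.0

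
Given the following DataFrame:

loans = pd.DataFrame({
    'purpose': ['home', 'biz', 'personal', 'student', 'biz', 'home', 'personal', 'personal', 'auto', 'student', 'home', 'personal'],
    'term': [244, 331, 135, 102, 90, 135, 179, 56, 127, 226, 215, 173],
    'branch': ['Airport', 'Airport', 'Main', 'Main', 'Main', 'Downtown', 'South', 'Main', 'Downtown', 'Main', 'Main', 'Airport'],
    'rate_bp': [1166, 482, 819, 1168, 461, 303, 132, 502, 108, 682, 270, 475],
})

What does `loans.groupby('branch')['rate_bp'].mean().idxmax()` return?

group by branch, mean of rate_bp:
branch
Airport     707.666667
Downtown    205.500000
Main        650.333333
South       132.000000
Name: rate_bp, dtype: float64
Reading off the label with the largest value, we get Airport.

Airport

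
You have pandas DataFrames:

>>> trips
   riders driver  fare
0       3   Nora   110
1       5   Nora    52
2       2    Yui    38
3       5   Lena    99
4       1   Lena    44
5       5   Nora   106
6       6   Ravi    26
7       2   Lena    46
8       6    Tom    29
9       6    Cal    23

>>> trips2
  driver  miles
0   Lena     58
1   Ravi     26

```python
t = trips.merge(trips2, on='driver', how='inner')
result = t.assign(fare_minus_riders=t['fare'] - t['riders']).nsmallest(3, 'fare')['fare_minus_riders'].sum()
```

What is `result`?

merge on 'driver' (how='inner') → 4 rows:
   riders driver  fare  miles
0       5   Lena    99     58
1       1   Lena    44     58
2       6   Ravi    26     26
3       2   Lena    46     58
add column fare_minus_riders = t['fare'] - t['riders']:
   riders driver  fare  miles  fare_minus_riders
0       5   Lena    99     58                 94
1       1   Lena    44     58                 43
2       6   Ravi    26     26                 20
3       2   Lena    46     58                 44
take 3 rows with smallest fare:
   riders driver  fare  miles  fare_minus_riders
2       6   Ravi    26     26                 20
1       1   Lena    44     58                 43
3       2   Lena    46     58                 44

107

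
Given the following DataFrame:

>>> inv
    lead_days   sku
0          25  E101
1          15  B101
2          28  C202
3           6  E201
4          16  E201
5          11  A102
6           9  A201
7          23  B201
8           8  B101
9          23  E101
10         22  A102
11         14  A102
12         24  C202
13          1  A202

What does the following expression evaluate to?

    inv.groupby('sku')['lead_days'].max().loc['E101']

25

group by sku, max of lead_days:
sku
A102    22
A201     9
A202     1
B101    15
B201    23
C202    28
E101    25
E201    16
Name: lead_days, dtype: int64
Taking the value at index 'E101' gives 25.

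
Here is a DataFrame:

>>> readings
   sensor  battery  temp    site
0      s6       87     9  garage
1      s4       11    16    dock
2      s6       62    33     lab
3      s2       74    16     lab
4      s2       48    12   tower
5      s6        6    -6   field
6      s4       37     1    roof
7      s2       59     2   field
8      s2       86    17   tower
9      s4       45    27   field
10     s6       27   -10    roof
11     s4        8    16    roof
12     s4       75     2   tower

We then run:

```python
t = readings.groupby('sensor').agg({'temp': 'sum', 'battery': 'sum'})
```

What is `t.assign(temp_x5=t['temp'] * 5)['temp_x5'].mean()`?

group by sensor: sum(temp), sum(battery):
        temp  battery
sensor               
s2        47      267
s4        62      176
s6        26      182
add column temp_x5 = t['temp'] * 5:
        temp  battery  temp_x5
sensor                        
s2        47      267      235
s4        62      176      310
s6        26      182      130
mean of column 'temp_x5' → 225.0

225.0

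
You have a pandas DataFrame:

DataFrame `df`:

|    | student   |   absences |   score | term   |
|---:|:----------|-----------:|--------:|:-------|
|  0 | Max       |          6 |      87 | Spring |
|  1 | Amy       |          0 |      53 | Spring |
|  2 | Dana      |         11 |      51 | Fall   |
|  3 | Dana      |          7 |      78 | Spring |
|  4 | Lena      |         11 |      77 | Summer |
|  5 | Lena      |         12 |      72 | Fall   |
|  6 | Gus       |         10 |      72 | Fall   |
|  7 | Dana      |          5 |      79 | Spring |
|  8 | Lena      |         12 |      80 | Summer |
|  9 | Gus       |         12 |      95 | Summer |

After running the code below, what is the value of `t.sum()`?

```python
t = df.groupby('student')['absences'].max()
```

group by student, max of absences:
student
Amy      0
Dana    11
Gus     12
Lena    12
Max      6
Name: absences, dtype: int64
Then the sum of the resulting series: 41

41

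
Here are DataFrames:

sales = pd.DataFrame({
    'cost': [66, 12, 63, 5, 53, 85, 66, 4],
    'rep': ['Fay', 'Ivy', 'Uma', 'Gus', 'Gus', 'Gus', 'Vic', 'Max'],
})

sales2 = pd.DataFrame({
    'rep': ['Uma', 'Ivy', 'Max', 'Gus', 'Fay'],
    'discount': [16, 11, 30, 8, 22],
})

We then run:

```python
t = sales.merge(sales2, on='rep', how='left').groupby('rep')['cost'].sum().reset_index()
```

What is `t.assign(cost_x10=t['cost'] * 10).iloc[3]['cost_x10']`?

merge on 'rep' (how='left') → 8 rows:
   cost  rep  discount
0    66  Fay      22.0
1    12  Ivy      11.0
2    63  Uma      16.0
3     5  Gus       8.0
4    53  Gus       8.0
5    85  Gus       8.0
6    66  Vic       NaN
7     4  Max      30.0
group by rep, sum of cost:
rep
Fay     66
Gus    143
Ivy     12
Max      4
Uma     63
Vic     66
Name: cost, dtype: int64
reset_index():
   rep  cost
0  Fay    66
1  Gus   143
2  Ivy    12
3  Max     4
4  Uma    63
5  Vic    66
add column cost_x10 = t['cost'] * 10:
   rep  cost  cost_x10
0  Fay    66       660
1  Gus   143      1430
2  Ivy    12       120
3  Max     4        40
4  Uma    63       630
5  Vic    66       660
Hence 40.

40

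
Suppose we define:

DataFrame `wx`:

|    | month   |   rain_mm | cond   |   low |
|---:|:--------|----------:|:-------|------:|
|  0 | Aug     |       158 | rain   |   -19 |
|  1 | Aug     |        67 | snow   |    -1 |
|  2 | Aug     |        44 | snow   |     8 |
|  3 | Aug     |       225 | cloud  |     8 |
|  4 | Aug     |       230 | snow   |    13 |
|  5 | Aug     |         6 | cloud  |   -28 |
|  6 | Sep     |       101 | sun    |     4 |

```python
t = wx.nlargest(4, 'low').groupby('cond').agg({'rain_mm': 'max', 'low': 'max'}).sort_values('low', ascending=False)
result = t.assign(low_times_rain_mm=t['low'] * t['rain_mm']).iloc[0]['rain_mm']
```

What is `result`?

take 4 rows with largest low:
  month  rain_mm   cond  low
4   Aug      230   snow   13
2   Aug       44   snow    8
3   Aug      225  cloud    8
6   Sep      101    sun    4
group by cond: max(rain_mm), max(low):
       rain_mm  low
cond               
cloud      225    8
snow       230   13
sun        101    4
sort by low descending:
       rain_mm  low
cond               
snow       230   13
cloud      225    8
sun        101    4
add column low_times_rain_mm = t['low'] * t['rain_mm']:
       rain_mm  low  low_times_rain_mm
cond                                  
snow       230   13               2990
cloud      225    8               1800
sun        101    4                404
Then the value at position 0, column 'rain_mm': 230

230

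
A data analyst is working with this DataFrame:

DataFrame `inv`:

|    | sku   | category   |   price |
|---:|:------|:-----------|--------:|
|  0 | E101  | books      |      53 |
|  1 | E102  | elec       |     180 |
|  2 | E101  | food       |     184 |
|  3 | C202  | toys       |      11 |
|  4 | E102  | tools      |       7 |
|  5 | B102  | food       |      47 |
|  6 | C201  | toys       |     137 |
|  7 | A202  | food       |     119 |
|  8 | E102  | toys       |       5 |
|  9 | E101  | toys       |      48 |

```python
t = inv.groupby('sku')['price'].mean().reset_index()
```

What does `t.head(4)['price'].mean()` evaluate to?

78.5

group by sku, mean of price:
sku
A202    119.0
B102     47.0
C201    137.0
C202     11.0
E101     95.0
E102     64.0
Name: price, dtype: float64
reset_index():
    sku  price
0  A202  119.0
1  B102   47.0
2  C201  137.0
3  C202   11.0
4  E101   95.0
5  E102   64.0
take first 4 rows:
    sku  price
0  A202  119.0
1  B102   47.0
2  C201  137.0
3  C202   11.0
Hence 78.5.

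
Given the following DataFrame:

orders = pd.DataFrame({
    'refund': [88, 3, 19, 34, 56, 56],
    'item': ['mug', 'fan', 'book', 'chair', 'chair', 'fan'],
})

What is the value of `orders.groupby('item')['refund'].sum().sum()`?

group by item, sum of refund:
item
book     19
chair    90
fan      59
mug      88
Name: refund, dtype: int64
The sum of the resulting series is 256.

256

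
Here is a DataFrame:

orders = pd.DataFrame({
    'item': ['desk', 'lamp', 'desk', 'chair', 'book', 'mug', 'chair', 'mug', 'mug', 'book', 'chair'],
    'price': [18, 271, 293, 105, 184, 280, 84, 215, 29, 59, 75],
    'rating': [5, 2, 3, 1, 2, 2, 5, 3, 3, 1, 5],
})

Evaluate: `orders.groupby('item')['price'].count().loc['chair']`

3

group by item, count of price:
item
book     2
chair    3
desk     2
lamp     1
mug      3
Name: price, dtype: int64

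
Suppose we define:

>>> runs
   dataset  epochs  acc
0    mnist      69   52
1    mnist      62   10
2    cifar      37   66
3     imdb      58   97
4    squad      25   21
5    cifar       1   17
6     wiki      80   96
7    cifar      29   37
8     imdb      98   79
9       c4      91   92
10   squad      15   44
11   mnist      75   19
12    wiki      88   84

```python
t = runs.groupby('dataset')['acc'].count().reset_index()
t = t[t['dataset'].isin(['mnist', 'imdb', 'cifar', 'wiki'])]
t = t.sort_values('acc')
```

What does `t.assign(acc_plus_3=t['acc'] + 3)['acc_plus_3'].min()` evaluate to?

5

group by dataset, count of acc:
dataset
c4       1
cifar    3
imdb     2
mnist    3
squad    2
wiki     2
Name: acc, dtype: int64
reset_index():
  dataset  acc
0      c4    1
1   cifar    3
2    imdb    2
3   mnist    3
4   squad    2
5    wiki    2
filter rows where dataset in ['mnist', 'imdb', 'cifar', 'wiki']:
  dataset  acc
1   cifar    3
2    imdb    2
3   mnist    3
5    wiki    2
sort by acc:
  dataset  acc
2    imdb    2
5    wiki    2
1   cifar    3
3   mnist    3
add column acc_plus_3 = t['acc'] + 3:
  dataset  acc  acc_plus_3
2    imdb    2           5
5    wiki    2           5
1   cifar    3           6
3   mnist    3           6
Reading off the min of column 'acc_plus_3', we get 5.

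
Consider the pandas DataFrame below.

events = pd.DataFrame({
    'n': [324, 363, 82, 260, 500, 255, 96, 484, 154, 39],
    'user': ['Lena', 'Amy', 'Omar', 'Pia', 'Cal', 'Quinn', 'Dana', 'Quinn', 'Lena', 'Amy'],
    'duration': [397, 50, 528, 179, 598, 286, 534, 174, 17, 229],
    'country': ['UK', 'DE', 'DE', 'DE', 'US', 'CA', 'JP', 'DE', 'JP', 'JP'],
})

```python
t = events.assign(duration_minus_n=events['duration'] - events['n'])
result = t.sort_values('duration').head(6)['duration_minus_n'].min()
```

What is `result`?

add column duration_minus_n = events['duration'] - events['n']:
     n   user  duration country  duration_minus_n
0  324   Lena       397      UK                73
1  363    Amy        50      DE              -313
2   82   Omar       528      DE               446
3  260    Pia       179      DE               -81
4  500    Cal       598      US                98
5  255  Quinn       286      CA                31
6   96   Dana       534      JP               438
7  484  Quinn       174      DE              -310
8  154   Lena        17      JP              -137
9   39    Amy       229      JP               190
sort by duration:
     n   user  duration country  duration_minus_n
8  154   Lena        17      JP              -137
1  363    Amy        50      DE              -313
7  484  Quinn       174      DE              -310
3  260    Pia       179      DE               -81
9   39    Amy       229      JP               190
5  255  Quinn       286      CA                31
0  324   Lena       397      UK                73
2   82   Omar       528      DE               446
6   96   Dana       534      JP               438
4  500    Cal       598      US                98
take first 6 rows:
     n   user  duration country  duration_minus_n
8  154   Lena        17      JP              -137
1  363    Amy        50      DE              -313
7  484  Quinn       174      DE              -310
3  260    Pia       179      DE               -81
9   39    Amy       229      JP               190
5  255  Quinn       286      CA                31
min of column 'duration_minus_n' → -313

-313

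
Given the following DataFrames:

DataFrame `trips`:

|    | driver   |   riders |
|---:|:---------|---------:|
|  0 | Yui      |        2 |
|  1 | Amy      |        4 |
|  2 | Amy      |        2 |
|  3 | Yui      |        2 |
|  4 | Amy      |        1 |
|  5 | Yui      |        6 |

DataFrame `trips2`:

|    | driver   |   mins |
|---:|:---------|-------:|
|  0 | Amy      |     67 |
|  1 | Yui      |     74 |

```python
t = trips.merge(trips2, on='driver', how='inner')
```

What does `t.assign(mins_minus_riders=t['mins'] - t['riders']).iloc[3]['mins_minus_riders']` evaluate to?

72

merge on 'driver' (how='inner') → 6 rows:
  driver  riders  mins
0    Yui       2    74
1    Amy       4    67
2    Amy       2    67
3    Yui       2    74
4    Amy       1    67
5    Yui       6    74
add column mins_minus_riders = t['mins'] - t['riders']:
  driver  riders  mins  mins_minus_riders
0    Yui       2    74                 72
1    Amy       4    67                 63
2    Amy       2    67                 65
3    Yui       2    74                 72
4    Amy       1    67                 66
5    Yui       6    74                 68
value at position 3, column 'mins_minus_riders' → 72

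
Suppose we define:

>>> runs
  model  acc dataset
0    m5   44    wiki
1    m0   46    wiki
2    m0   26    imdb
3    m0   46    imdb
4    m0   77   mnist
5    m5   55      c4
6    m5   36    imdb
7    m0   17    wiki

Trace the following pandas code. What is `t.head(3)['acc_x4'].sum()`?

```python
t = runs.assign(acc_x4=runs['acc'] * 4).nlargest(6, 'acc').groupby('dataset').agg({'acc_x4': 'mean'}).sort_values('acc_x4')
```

564.0

add column acc_x4 = runs['acc'] * 4:
  model  acc dataset  acc_x4
0    m5   44    wiki     176
1    m0   46    wiki     184
2    m0   26    imdb     104
3    m0   46    imdb     184
4    m0   77   mnist     308
5    m5   55      c4     220
6    m5   36    imdb     144
7    m0   17    wiki      68
take 6 rows with largest acc:
  model  acc dataset  acc_x4
4    m0   77   mnist     308
5    m5   55      c4     220
1    m0   46    wiki     184
3    m0   46    imdb     184
0    m5   44    wiki     176
6    m5   36    imdb     144
group by dataset, mean of acc_x4:
         acc_x4
dataset        
c4        220.0
imdb      164.0
mnist     308.0
wiki      180.0
sort by acc_x4:
         acc_x4
dataset        
imdb      164.0
wiki      180.0
c4        220.0
mnist     308.0
take first 3 rows:
         acc_x4
dataset        
imdb      164.0
wiki      180.0
c4        220.0
Finally, sum of column 'acc_x4' = 564.0.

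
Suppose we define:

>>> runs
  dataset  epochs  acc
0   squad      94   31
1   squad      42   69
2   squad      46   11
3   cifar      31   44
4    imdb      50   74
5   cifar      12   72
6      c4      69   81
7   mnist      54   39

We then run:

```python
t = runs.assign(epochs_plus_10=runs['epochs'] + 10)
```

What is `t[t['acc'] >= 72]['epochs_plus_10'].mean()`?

53.6666666667

add column epochs_plus_10 = runs['epochs'] + 10:
  dataset  epochs  acc  epochs_plus_10
0   squad      94   31             104
1   squad      42   69              52
2   squad      46   11              56
3   cifar      31   44              41
4    imdb      50   74              60
5   cifar      12   72              22
6      c4      69   81              79
7   mnist      54   39              64
filter rows where acc >= 72:
  dataset  epochs  acc  epochs_plus_10
4    imdb      50   74              60
5   cifar      12   72              22
6      c4      69   81              79
Then the mean of column 'epochs_plus_10': 53.6666666667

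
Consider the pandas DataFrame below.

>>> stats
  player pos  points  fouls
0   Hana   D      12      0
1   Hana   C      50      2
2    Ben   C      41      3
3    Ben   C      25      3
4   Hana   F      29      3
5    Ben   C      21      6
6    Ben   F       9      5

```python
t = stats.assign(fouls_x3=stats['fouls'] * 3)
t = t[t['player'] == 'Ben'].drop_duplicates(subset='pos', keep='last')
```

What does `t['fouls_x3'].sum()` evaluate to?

add column fouls_x3 = stats['fouls'] * 3:
  player pos  points  fouls  fouls_x3
0   Hana   D      12      0         0
1   Hana   C      50      2         6
2    Ben   C      41      3         9
3    Ben   C      25      3         9
4   Hana   F      29      3         9
5    Ben   C      21      6        18
6    Ben   F       9      5        15
filter rows where player == 'Ben':
  player pos  points  fouls  fouls_x3
2    Ben   C      41      3         9
3    Ben   C      25      3         9
5    Ben   C      21      6        18
6    Ben   F       9      5        15
drop duplicate pos (keep=last):
  player pos  points  fouls  fouls_x3
5    Ben   C      21      6        18
6    Ben   F       9      5        15

33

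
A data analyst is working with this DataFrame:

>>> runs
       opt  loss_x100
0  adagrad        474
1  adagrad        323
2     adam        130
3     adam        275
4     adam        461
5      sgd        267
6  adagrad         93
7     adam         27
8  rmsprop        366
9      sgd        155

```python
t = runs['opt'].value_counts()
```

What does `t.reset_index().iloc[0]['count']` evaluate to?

4

value_counts of opt:
opt
adam       4
adagrad    3
sgd        2
rmsprop    1
Name: count, dtype: int64
reset_index():
       opt  count
0     adam      4
1  adagrad      3
2      sgd      2
3  rmsprop      1
Hence 4.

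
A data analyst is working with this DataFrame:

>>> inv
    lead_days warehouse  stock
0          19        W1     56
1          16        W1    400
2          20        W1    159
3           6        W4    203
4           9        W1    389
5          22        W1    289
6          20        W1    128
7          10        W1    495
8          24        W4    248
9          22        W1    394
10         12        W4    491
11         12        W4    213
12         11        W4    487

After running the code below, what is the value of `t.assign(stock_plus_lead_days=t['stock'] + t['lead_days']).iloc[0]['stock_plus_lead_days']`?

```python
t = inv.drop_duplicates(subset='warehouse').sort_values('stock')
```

drop duplicate warehouse (keep=first):
   lead_days warehouse  stock
0         19        W1     56
3          6        W4    203
sort by stock:
   lead_days warehouse  stock
0         19        W1     56
3          6        W4    203
add column stock_plus_lead_days = t['stock'] + t['lead_days']:
   lead_days warehouse  stock  stock_plus_lead_days
0         19        W1     56                    75
3          6        W4    203                   209

75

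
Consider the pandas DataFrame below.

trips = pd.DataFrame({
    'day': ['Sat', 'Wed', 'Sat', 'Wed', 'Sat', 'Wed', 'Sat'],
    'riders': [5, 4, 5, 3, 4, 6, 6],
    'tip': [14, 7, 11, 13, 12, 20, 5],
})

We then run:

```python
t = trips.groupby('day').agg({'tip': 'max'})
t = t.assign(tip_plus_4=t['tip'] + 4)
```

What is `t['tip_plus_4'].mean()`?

group by day, max of tip:
     tip
day     
Sat   14
Wed   20
add column tip_plus_4 = t['tip'] + 4:
     tip  tip_plus_4
day                 
Sat   14          18
Wed   20          24
Hence 21.0.

21.0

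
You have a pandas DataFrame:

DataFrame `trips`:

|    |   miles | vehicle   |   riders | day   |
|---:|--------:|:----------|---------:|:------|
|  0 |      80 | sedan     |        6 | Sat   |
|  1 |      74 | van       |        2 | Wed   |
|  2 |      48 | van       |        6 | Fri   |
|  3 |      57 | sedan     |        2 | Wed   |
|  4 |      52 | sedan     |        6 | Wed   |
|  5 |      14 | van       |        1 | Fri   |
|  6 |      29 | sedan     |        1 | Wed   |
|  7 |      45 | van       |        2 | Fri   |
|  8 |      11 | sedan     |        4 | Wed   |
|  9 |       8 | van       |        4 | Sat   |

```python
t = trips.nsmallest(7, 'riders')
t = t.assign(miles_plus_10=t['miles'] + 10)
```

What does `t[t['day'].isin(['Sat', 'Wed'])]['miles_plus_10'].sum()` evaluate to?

229

take 7 rows with smallest riders:
   miles vehicle  riders  day
5     14     van       1  Fri
6     29   sedan       1  Wed
1     74     van       2  Wed
3     57   sedan       2  Wed
7     45     van       2  Fri
8     11   sedan       4  Wed
9      8     van       4  Sat
add column miles_plus_10 = t['miles'] + 10:
   miles vehicle  riders  day  miles_plus_10
5     14     van       1  Fri             24
6     29   sedan       1  Wed             39
1     74     van       2  Wed             84
3     57   sedan       2  Wed             67
7     45     van       2  Fri             55
8     11   sedan       4  Wed             21
9      8     van       4  Sat             18
filter rows where day in ['Sat', 'Wed']:
   miles vehicle  riders  day  miles_plus_10
6     29   sedan       1  Wed             39
1     74     van       2  Wed             84
3     57   sedan       2  Wed             67
8     11   sedan       4  Wed             21
9      8     van       4  Sat             18
sum of column 'miles_plus_10' → 229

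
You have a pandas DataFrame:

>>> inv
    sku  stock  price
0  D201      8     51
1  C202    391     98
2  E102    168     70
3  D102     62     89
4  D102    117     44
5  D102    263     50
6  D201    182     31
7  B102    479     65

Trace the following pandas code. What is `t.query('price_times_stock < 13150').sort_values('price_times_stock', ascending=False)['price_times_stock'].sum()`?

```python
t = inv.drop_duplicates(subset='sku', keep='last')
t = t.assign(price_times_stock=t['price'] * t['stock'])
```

17402

drop duplicate sku (keep=last):
    sku  stock  price
1  C202    391     98
2  E102    168     70
5  D102    263     50
6  D201    182     31
7  B102    479     65
add column price_times_stock = t['price'] * t['stock']:
    sku  stock  price  price_times_stock
1  C202    391     98              38318
2  E102    168     70              11760
5  D102    263     50              13150
6  D201    182     31               5642
7  B102    479     65              31135
filter rows where price_times_stock < 13150:
    sku  stock  price  price_times_stock
2  E102    168     70              11760
6  D201    182     31               5642
sort by price_times_stock descending:
    sku  stock  price  price_times_stock
2  E102    168     70              11760
6  D201    182     31               5642
Taking the sum of column 'price_times_stock' gives 17402.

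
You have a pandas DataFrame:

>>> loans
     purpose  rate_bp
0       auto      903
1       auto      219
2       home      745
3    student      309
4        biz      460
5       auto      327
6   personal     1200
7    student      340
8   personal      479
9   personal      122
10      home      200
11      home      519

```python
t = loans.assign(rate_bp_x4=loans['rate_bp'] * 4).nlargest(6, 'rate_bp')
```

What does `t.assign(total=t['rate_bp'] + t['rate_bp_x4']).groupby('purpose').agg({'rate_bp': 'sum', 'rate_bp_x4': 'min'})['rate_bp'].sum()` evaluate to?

add column rate_bp_x4 = loans['rate_bp'] * 4:
     purpose  rate_bp  rate_bp_x4
0       auto      903        3612
1       auto      219         876
2       home      745        2980
3    student      309        1236
4        biz      460        1840
5       auto      327        1308
6   personal     1200        4800
7    student      340        1360
8   personal      479        1916
9   personal      122         488
10      home      200         800
11      home      519        2076
take 6 rows with largest rate_bp:
     purpose  rate_bp  rate_bp_x4
6   personal     1200        4800
0       auto      903        3612
2       home      745        2980
11      home      519        2076
8   personal      479        1916
4        biz      460        1840
add column total = t['rate_bp'] + t['rate_bp_x4']:
     purpose  rate_bp  rate_bp_x4  total
6   personal     1200        4800   6000
0       auto      903        3612   4515
2       home      745        2980   3725
11      home      519        2076   2595
8   personal      479        1916   2395
4        biz      460        1840   2300
group by purpose: sum(rate_bp), min(rate_bp_x4):
          rate_bp  rate_bp_x4
purpose                      
auto          903        3612
biz           460        1840
home         1264        2076
personal     1679        1916

4306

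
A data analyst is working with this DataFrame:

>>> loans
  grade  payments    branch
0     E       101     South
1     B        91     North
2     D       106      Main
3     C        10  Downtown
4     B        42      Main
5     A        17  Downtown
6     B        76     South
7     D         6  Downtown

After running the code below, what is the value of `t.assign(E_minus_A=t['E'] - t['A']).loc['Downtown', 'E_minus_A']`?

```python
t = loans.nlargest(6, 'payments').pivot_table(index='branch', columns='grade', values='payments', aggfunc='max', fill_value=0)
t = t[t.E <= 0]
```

take 6 rows with largest payments:
  grade  payments    branch
2     D       106      Main
0     E       101     South
1     B        91     North
6     B        76     South
4     B        42      Main
5     A        17  Downtown
pivot: rows=branch, cols=grade, max(payments):
grade      A   B    D    E
branch                    
Downtown  17   0    0    0
Main       0  42  106    0
North      0  91    0    0
South      0  76    0  101
filter rows where E <= 0:
grade      A   B    D  E
branch                  
Downtown  17   0    0  0
Main       0  42  106  0
North      0  91    0  0
add column E_minus_A = t['E'] - t['A']:
grade      A   B    D  E  E_minus_A
branch                             
Downtown  17   0    0  0        -17
Main       0  42  106  0          0
North      0  91    0  0          0

-17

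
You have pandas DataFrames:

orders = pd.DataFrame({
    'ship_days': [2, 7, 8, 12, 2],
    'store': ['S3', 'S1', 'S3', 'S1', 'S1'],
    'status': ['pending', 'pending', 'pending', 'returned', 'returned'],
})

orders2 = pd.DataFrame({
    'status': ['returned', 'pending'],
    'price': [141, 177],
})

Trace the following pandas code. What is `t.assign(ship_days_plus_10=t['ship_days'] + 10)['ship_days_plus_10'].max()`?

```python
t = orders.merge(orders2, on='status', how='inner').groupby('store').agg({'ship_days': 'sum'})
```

31

merge on 'status' (how='inner') → 5 rows:
   ship_days store    status  price
0          2    S3   pending    177
1          7    S1   pending    177
2          8    S3   pending    177
3         12    S1  returned    141
4          2    S1  returned    141
group by store, sum of ship_days:
       ship_days
store           
S1            21
S3            10
add column ship_days_plus_10 = t['ship_days'] + 10:
       ship_days  ship_days_plus_10
store                              
S1            21                 31
S3            10                 20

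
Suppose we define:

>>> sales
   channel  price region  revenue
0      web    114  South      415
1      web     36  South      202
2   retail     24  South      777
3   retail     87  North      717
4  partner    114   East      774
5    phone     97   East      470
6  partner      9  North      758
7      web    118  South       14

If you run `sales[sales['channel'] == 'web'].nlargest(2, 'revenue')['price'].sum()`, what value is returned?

150

filter rows where channel == 'web':
  channel  price region  revenue
0     web    114  South      415
1     web     36  South      202
7     web    118  South       14
take 2 rows with largest revenue:
  channel  price region  revenue
0     web    114  South      415
1     web     36  South      202
Hence 150.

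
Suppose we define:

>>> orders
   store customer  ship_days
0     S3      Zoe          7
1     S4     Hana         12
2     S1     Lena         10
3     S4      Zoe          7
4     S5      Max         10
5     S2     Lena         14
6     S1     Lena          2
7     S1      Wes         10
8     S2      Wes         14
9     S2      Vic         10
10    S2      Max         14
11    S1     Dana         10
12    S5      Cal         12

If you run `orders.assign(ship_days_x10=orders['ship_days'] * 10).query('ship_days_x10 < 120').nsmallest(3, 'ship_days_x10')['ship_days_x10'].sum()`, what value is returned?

160

add column ship_days_x10 = orders['ship_days'] * 10:
   store customer  ship_days  ship_days_x10
0     S3      Zoe          7             70
1     S4     Hana         12            120
2     S1     Lena         10            100
3     S4      Zoe          7             70
4     S5      Max         10            100
5     S2     Lena         14            140
6     S1     Lena          2             20
7     S1      Wes         10            100
8     S2      Wes         14            140
9     S2      Vic         10            100
10    S2      Max         14            140
11    S1     Dana         10            100
12    S5      Cal         12            120
filter rows where ship_days_x10 < 120:
   store customer  ship_days  ship_days_x10
0     S3      Zoe          7             70
2     S1     Lena         10            100
3     S4      Zoe          7             70
4     S5      Max         10            100
6     S1     Lena          2             20
7     S1      Wes         10            100
9     S2      Vic         10            100
11    S1     Dana         10            100
take 3 rows with smallest ship_days_x10:
  store customer  ship_days  ship_days_x10
6    S1     Lena          2             20
0    S3      Zoe          7             70
3    S4      Zoe          7             70
So sum() = 160.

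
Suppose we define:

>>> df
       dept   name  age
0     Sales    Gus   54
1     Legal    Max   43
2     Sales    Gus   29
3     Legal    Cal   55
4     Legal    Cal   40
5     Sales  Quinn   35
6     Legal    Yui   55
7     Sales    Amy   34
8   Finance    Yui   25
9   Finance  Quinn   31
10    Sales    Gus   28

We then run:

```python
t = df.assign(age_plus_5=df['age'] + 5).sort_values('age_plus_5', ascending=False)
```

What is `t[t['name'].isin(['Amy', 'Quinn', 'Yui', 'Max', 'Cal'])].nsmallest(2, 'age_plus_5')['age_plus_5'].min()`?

30

add column age_plus_5 = df['age'] + 5:
       dept   name  age  age_plus_5
0     Sales    Gus   54          59
1     Legal    Max   43          48
2     Sales    Gus   29          34
3     Legal    Cal   55          60
4     Legal    Cal   40          45
5     Sales  Quinn   35          40
6     Legal    Yui   55          60
7     Sales    Amy   34          39
8   Finance    Yui   25          30
9   Finance  Quinn   31          36
10    Sales    Gus   28          33
sort by age_plus_5 descending:
       dept   name  age  age_plus_5
3     Legal    Cal   55          60
6     Legal    Yui   55          60
0     Sales    Gus   54          59
1     Legal    Max   43          48
4     Legal    Cal   40          45
5     Sales  Quinn   35          40
7     Sales    Amy   34          39
9   Finance  Quinn   31          36
2     Sales    Gus   29          34
10    Sales    Gus   28          33
8   Finance    Yui   25          30
filter rows where name in ['Amy', 'Quinn', 'Yui', 'Max', 'Cal']:
      dept   name  age  age_plus_5
3    Legal    Cal   55          60
6    Legal    Yui   55          60
1    Legal    Max   43          48
4    Legal    Cal   40          45
5    Sales  Quinn   35          40
7    Sales    Amy   34          39
9  Finance  Quinn   31          36
8  Finance    Yui   25          30
take 2 rows with smallest age_plus_5:
      dept   name  age  age_plus_5
8  Finance    Yui   25          30
9  Finance  Quinn   31          36
Hence 30.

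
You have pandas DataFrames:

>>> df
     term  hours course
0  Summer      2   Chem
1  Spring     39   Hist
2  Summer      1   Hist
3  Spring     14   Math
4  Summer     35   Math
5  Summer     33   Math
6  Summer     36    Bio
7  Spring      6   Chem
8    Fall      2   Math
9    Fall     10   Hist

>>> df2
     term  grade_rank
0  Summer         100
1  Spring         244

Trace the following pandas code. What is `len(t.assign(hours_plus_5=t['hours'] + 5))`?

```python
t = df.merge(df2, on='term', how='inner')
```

merge on 'term' (how='inner') → 8 rows:
     term  hours course  grade_rank
0  Summer      2   Chem         100
1  Spring     39   Hist         244
2  Summer      1   Hist         100
3  Spring     14   Math         244
4  Summer     35   Math         100
5  Summer     33   Math         100
6  Summer     36    Bio         100
7  Spring      6   Chem         244
add column hours_plus_5 = t['hours'] + 5:
     term  hours course  grade_rank  hours_plus_5
0  Summer      2   Chem         100             7
1  Spring     39   Hist         244            44
2  Summer      1   Hist         100             6
3  Spring     14   Math         244            19
4  Summer     35   Math         100            40
5  Summer     33   Math         100            38
6  Summer     36    Bio         100            41
7  Spring      6   Chem         244            11
So assign(hours_plus_5=t['hours'] + 5)) = 8.

8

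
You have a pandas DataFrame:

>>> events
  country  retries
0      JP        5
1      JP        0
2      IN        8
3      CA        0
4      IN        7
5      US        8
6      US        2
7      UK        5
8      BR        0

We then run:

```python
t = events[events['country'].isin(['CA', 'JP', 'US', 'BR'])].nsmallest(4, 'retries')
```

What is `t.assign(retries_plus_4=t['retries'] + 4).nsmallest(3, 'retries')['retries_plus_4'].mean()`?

filter rows where country in ['CA', 'JP', 'US', 'BR']:
  country  retries
0      JP        5
1      JP        0
3      CA        0
5      US        8
6      US        2
8      BR        0
take 4 rows with smallest retries:
  country  retries
1      JP        0
3      CA        0
8      BR        0
6      US        2
add column retries_plus_4 = t['retries'] + 4:
  country  retries  retries_plus_4
1      JP        0               4
3      CA        0               4
8      BR        0               4
6      US        2               6
take 3 rows with smallest retries:
  country  retries  retries_plus_4
1      JP        0               4
3      CA        0               4
8      BR        0               4
So mean() = 4.0.

4.0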